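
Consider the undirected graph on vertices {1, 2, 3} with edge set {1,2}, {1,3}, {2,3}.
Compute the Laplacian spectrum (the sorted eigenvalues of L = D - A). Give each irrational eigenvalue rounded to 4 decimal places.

[0, 3, 3]

Reading degrees in the order [1, 2, 3] gives [2, 2, 2]; set D = diag(2, 2, 2) and form L = D - A. Diagonalising L (or applying a numerical eigensolver to the 3x3 matrix) gives the spectrum above. The single zero eigenvalue shows the graph is connected. The eigenvalues sum to 6, which equals trace(L) = 2|E|.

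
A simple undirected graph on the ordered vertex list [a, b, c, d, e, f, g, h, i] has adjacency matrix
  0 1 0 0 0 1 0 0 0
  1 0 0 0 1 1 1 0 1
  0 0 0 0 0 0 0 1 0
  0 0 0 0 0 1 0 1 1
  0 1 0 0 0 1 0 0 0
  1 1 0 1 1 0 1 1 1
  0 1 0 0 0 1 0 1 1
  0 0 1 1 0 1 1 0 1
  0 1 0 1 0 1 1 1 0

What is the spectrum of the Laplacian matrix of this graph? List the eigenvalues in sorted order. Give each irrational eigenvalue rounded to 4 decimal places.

[0, 0.8372, 1.8553, 2, 3.2997, 5.4577, 5.8576, 6.6620, 8.0305]

With the vertex order [a, b, c, d, e, f, g, h, i], the degrees are [2, 5, 1, 3, 2, 7, 4, 5, 5], giving D = diag(2, 5, 1, 3, 2, 7, 4, 5, 5) and L = D - A. The multiplicity of 0 as a Laplacian eigenvalue equals the number of connected components. The single zero eigenvalue shows the graph is connected. There is one zero in the spectrum, matching the 1 component.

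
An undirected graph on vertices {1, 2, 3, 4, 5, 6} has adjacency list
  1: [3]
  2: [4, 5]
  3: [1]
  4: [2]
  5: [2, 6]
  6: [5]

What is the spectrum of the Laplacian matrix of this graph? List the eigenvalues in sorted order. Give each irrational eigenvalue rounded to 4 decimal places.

With the vertex order [1, 2, 3, 4, 5, 6], the degrees are [1, 2, 1, 1, 2, 1], giving D = diag(1, 2, 1, 1, 2, 1) and L = D - A. The multiplicity of 0 as a Laplacian eigenvalue equals the number of connected components. The 2 zero eigenvalues correspond to the 2 connected components.

[0, 0, 0.5858, 2, 2, 3.4142]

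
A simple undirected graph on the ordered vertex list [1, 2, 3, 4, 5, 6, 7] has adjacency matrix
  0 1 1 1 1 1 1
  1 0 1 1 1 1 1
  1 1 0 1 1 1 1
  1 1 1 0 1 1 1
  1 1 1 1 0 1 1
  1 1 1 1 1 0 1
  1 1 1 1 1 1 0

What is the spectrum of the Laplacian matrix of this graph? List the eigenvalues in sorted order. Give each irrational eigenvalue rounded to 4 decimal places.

[0, 7, 7, 7, 7, 7, 7]

Reading degrees in the order [1, 2, 3, 4, 5, 6, 7] gives [6, 6, 6, 6, 6, 6, 6]; set D = diag(6, 6, 6, 6, 6, 6, 6) and form L = D - A. Diagonalising L (or applying a numerical eigensolver to the 7x7 matrix) gives the spectrum above. The single zero eigenvalue shows the graph is connected. There is one zero in the spectrum, matching the 1 component.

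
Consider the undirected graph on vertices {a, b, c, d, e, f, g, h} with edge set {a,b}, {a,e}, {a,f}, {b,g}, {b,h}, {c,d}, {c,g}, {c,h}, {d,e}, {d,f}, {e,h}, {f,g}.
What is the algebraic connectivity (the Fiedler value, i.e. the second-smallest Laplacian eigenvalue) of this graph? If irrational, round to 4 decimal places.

2

With the vertex order [a, b, c, d, e, f, g, h], the degrees are [3, 3, 3, 3, 3, 3, 3, 3], giving D = diag(3, 3, 3, 3, 3, 3, 3, 3) and L = D - A. The sorted Laplacian eigenvalues are [0, 2, 2, 2, 4, 4, 4, 6]; the algebraic connectivity is the second entry, 2. The eigenvalues sum to 24, which equals trace(L) = 2|E|.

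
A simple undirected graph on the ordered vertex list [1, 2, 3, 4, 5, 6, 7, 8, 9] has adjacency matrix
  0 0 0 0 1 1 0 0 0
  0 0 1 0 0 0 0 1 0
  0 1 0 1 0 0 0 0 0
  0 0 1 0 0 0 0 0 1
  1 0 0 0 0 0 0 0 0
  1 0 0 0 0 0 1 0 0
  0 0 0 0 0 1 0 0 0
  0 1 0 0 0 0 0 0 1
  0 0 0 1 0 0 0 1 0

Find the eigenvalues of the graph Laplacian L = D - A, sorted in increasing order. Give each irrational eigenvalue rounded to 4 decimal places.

Each diagonal entry of L is the vertex degree and each off-diagonal entry is -1 where an edge is present, 0 otherwise; in the order [1, 2, 3, 4, 5, 6, 7, 8, 9] the diagonal is [2, 2, 2, 2, 1, 2, 1, 2, 2]. The multiplicity of 0 as a Laplacian eigenvalue equals the number of connected components. The 2 zero eigenvalues correspond to the 2 connected components.

[0, 0, 0.5858, 1.3820, 1.3820, 2, 3.4142, 3.6180, 3.6180]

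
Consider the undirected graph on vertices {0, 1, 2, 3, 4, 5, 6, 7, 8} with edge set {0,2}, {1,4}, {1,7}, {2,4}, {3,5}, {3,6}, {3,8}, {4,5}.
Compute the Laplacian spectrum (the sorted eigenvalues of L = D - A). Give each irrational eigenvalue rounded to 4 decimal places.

[0, 0.1953, 0.3820, 1, 1.2108, 2.1449, 2.6180, 3.9064, 4.5426]

With the vertex order [0, 1, 2, 3, 4, 5, 6, 7, 8], the degrees are [1, 2, 2, 3, 3, 2, 1, 1, 1], giving D = diag(1, 2, 2, 3, 3, 2, 1, 1, 1) and L = D - A. L is symmetric positive semidefinite, so every eigenvalue is real and nonnegative. By the matrix-tree theorem the graph has (1/9) * product of the nonzero eigenvalues = 1 spanning tree.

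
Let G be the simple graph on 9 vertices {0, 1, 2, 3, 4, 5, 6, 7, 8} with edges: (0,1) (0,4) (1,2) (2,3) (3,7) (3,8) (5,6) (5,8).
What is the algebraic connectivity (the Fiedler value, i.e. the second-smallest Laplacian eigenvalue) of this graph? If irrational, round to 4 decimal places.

Reading degrees in the order [0, 1, 2, 3, 4, 5, 6, 7, 8] gives [2, 2, 2, 3, 1, 2, 1, 1, 2]; set D = diag(2, 2, 2, 3, 1, 2, 1, 1, 2) and form L = D - A. The sorted Laplacian eigenvalues are [0, 0.1506, 0.4266, 1, 1.4229, 2.1724, 3, 3.4576, 4.3699]; the algebraic connectivity is the second entry, 0.1506.

0.1506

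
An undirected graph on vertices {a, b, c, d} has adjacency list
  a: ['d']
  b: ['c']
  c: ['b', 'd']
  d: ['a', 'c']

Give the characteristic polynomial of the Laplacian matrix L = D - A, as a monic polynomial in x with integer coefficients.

x^4 - 6x^3 + 10x^2 - 4x

Reading degrees in the order [a, b, c, d] gives [1, 1, 2, 2]; set D = diag(1, 1, 2, 2) and form L = D - A. L has integer entries, so p(x) = det(xI - L) has integer coefficients. Expanding the determinant yields x^4 - 6x^3 + 10x^2 - 4x. The constant term is 0 because L is singular (the all-ones vector lies in its kernel).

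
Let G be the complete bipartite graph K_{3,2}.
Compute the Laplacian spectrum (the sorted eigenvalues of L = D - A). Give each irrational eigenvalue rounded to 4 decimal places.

The graph has 5 vertices and degree multiset [3, 3, 2, 2, 2]; D is the diagonal matrix of degrees and L = D - A. Diagonalising L (or applying a numerical eigensolver to the 5x5 matrix) gives the spectrum above. The largest eigenvalue, 5, is at most the vertex count 5.

[0, 2, 2, 3, 5]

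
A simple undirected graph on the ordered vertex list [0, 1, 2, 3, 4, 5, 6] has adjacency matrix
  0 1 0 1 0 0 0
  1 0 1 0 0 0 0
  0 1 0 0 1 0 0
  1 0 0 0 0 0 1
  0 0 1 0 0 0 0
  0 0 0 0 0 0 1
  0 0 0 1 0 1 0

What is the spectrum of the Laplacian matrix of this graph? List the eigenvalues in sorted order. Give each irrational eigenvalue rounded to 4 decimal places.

With the vertex order [0, 1, 2, 3, 4, 5, 6], the degrees are [2, 2, 2, 2, 1, 1, 2], giving D = diag(2, 2, 2, 2, 1, 1, 2) and L = D - A. L is symmetric positive semidefinite, so every eigenvalue is real and nonnegative. The largest eigenvalue, 3.8019, is at most the vertex count 7.

[0, 0.1981, 0.7530, 1.5550, 2.4450, 3.2470, 3.8019]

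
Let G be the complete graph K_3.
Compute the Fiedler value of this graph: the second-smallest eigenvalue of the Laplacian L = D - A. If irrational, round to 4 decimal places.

The graph has 3 vertices and degree multiset [2, 2, 2]; D is the diagonal matrix of degrees and L = D - A. The sorted Laplacian eigenvalues are [0, 3, 3]; the algebraic connectivity is the second entry, 3. There is one zero in the spectrum, matching the 1 component.

3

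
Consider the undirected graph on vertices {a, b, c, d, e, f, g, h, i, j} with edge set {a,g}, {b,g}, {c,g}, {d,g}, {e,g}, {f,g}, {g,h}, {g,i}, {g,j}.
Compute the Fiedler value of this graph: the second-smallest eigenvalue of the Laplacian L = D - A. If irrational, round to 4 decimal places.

With the vertex order [a, b, c, d, e, f, g, h, i, j], the degrees are [1, 1, 1, 1, 1, 1, 9, 1, 1, 1], giving D = diag(1, 1, 1, 1, 1, 1, 9, 1, 1, 1) and L = D - A. The smallest Laplacian eigenvalue is always 0. The next one, lambda_2 = 1, measures how hard the graph is to disconnect: larger values mean better connectivity. The eigenvalues sum to 18, which equals trace(L) = 2|E|.

1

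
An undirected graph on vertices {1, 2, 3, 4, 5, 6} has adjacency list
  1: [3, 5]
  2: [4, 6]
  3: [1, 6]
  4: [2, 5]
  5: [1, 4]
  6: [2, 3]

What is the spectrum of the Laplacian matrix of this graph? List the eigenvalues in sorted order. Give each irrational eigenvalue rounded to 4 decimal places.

[0, 1, 1, 3, 3, 4]

Each diagonal entry of L is the vertex degree and each off-diagonal entry is -1 where an edge is present, 0 otherwise; in the order [1, 2, 3, 4, 5, 6] the diagonal is [2, 2, 2, 2, 2, 2]. Since every row of L sums to 0, the all-ones vector is in the kernel and 0 is an eigenvalue. The single zero eigenvalue shows the graph is connected. The eigenvalues sum to 12, which equals trace(L) = 2|E|. There is one zero in the spectrum, matching the 1 component.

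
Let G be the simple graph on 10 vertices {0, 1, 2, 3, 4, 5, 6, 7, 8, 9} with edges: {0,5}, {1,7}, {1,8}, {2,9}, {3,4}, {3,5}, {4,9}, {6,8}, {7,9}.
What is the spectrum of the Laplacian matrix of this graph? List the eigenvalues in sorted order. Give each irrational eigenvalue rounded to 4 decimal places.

[0, 0.1206, 0.3489, 1, 1, 2, 2.3473, 3.2739, 3.5321, 4.3772]

Reading degrees in the order [0, 1, 2, 3, 4, 5, 6, 7, 8, 9] gives [1, 2, 1, 2, 2, 2, 1, 2, 2, 3]; set D = diag(1, 2, 1, 2, 2, 2, 1, 2, 2, 3) and form L = D - A. L is symmetric positive semidefinite, so every eigenvalue is real and nonnegative. The eigenvalues sum to 18, which equals trace(L) = 2|E|. By the matrix-tree theorem the graph has (1/10) * product of the nonzero eigenvalues = 1 spanning tree.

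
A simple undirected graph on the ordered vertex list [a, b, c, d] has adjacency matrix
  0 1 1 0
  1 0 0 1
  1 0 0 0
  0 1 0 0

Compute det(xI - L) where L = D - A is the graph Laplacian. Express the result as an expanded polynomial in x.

Reading degrees in the order [a, b, c, d] gives [2, 2, 1, 1]; set D = diag(2, 2, 1, 1) and form L = D - A. Computing det(xI - L) by cofactor expansion (or equivalently via sum-over-permutations) gives x^4 - 6x^3 + 10x^2 - 4x. Since p(0) = det(-L) = 0, x divides p(x). The eigenvalues sum to 6, which equals trace(L) = 2|E|.

x^4 - 6x^3 + 10x^2 - 4x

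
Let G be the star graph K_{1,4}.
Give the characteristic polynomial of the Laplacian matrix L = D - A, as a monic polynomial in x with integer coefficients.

The graph has 5 vertices and degree multiset [4, 1, 1, 1, 1]; D is the diagonal matrix of degrees and L = D - A. The eigenvalues of L are [0, 1, 1, 1, 5]; the characteristic polynomial is the product of (x - lambda_i), which multiplies out to x^5 - 8x^4 + 18x^3 - 16x^2 + 5x. The constant term is 0 because L is singular (the all-ones vector lies in its kernel). By the matrix-tree theorem the graph has (1/5) * product of the nonzero eigenvalues = 1 spanning tree. There is one zero in the spectrum, matching the 1 component.

x^5 - 8x^4 + 18x^3 - 16x^2 + 5x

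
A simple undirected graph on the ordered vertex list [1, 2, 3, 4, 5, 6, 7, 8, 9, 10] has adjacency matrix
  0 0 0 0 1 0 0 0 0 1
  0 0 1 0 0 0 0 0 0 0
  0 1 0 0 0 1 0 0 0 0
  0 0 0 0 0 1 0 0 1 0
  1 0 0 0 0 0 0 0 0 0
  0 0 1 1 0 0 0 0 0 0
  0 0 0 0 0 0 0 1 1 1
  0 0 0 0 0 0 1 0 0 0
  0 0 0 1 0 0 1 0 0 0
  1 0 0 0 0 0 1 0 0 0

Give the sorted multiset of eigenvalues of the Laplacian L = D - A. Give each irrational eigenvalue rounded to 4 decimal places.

With the vertex order [1, 2, 3, 4, 5, 6, 7, 8, 9, 10], the degrees are [2, 1, 2, 2, 1, 2, 3, 1, 2, 2], giving D = diag(2, 1, 2, 2, 1, 2, 3, 1, 2, 2) and L = D - A. Since every row of L sums to 0, the all-ones vector is in the kernel and 0 is an eigenvalue. The largest eigenvalue, 4.3721, is at most the vertex count 10.

[0, 0.1172, 0.3820, 0.7586, 1.3820, 1.6674, 2.6180, 3.0846, 3.6180, 4.3721]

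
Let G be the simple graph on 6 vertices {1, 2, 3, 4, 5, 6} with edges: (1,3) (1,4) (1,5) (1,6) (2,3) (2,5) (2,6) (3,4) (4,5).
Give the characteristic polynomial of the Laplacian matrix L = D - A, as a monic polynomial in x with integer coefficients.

With the vertex order [1, 2, 3, 4, 5, 6], the degrees are [4, 3, 3, 3, 3, 2], giving D = diag(4, 3, 3, 3, 3, 2) and L = D - A. Computing det(xI - L) by cofactor expansion (or equivalently via sum-over-permutations) gives x^6 - 18x^5 + 125x^4 - 418x^3 + 672x^2 - 414x. The constant term is 0 because L is singular (the all-ones vector lies in its kernel).

x^6 - 18x^5 + 125x^4 - 418x^3 + 672x^2 - 414x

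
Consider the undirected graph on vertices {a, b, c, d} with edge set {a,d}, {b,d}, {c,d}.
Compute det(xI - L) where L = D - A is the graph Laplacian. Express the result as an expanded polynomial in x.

Reading degrees in the order [a, b, c, d] gives [1, 1, 1, 3]; set D = diag(1, 1, 1, 3) and form L = D - A. The eigenvalues of L are [0, 1, 1, 4]; the characteristic polynomial is the product of (x - lambda_i), which multiplies out to x^4 - 6x^3 + 9x^2 - 4x. The coefficient of x^3 equals -trace(L) = -6, matching the sum of degrees. The eigenvalues sum to 6, which equals trace(L) = 2|E|. By the matrix-tree theorem the graph has (1/4) * product of the nonzero eigenvalues = 1 spanning tree.

x^4 - 6x^3 + 9x^2 - 4x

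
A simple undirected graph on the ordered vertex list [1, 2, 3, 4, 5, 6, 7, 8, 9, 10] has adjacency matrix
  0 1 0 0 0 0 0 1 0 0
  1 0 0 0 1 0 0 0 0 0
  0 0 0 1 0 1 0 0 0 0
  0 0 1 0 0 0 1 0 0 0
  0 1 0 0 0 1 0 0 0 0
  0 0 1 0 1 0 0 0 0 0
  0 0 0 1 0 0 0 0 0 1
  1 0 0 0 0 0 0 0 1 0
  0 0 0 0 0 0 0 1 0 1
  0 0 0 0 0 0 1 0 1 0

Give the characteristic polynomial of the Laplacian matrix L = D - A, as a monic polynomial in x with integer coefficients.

Each diagonal entry of L is the vertex degree and each off-diagonal entry is -1 where an edge is present, 0 otherwise; in the order [1, 2, 3, 4, 5, 6, 7, 8, 9, 10] the diagonal is [2, 2, 2, 2, 2, 2, 2, 2, 2, 2]. L has integer entries, so p(x) = det(xI - L) has integer coefficients. Expanding the determinant yields x^10 - 20x^9 + 170x^8 - 800x^7 + 2275x^6 - 4004x^5 + 4290x^4 - 2640x^3 + 825x^2 - 100x. Since p(0) = det(-L) = 0, x divides p(x). There is one zero in the spectrum, matching the 1 component.

x^10 - 20x^9 + 170x^8 - 800x^7 + 2275x^6 - 4004x^5 + 4290x^4 - 2640x^3 + 825x^2 - 100x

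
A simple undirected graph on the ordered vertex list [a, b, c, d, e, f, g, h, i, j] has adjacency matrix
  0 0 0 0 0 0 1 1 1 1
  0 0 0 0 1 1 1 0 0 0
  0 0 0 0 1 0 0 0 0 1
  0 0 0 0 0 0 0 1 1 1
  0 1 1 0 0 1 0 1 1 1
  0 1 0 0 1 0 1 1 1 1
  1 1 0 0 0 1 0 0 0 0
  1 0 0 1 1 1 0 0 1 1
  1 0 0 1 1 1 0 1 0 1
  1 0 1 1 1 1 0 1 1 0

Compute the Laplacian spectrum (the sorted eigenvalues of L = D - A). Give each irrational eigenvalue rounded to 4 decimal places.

Reading degrees in the order [a, b, c, d, e, f, g, h, i, j] gives [4, 3, 2, 3, 6, 6, 3, 6, 6, 7]; set D = diag(4, 3, 2, 3, 6, 6, 3, 6, 6, 7) and form L = D - A. Since every row of L sums to 0, the all-ones vector is in the kernel and 0 is an eigenvalue. The single zero eigenvalue shows the graph is connected. The eigenvalues sum to 46, which equals trace(L) = 2|E|.

[0, 1.6641, 2, 3.2107, 3.9295, 5.0823, 7, 7.2094, 7.6293, 8.2746]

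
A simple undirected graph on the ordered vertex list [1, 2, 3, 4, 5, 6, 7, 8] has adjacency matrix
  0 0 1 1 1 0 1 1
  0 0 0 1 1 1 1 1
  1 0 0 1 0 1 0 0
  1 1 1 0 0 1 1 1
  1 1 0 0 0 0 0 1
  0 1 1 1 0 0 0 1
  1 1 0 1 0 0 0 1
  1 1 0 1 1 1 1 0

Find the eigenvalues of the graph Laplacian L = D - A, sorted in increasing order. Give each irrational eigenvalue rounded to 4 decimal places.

[0, 2.4072, 3.3428, 3.8097, 5.6426, 6.3620, 7.1519, 7.2838]

With the vertex order [1, 2, 3, 4, 5, 6, 7, 8], the degrees are [5, 5, 3, 6, 3, 4, 4, 6], giving D = diag(5, 5, 3, 6, 3, 4, 4, 6) and L = D - A. The multiplicity of 0 as a Laplacian eigenvalue equals the number of connected components. The single zero eigenvalue shows the graph is connected. The largest eigenvalue, 7.2838, is at most the vertex count 8.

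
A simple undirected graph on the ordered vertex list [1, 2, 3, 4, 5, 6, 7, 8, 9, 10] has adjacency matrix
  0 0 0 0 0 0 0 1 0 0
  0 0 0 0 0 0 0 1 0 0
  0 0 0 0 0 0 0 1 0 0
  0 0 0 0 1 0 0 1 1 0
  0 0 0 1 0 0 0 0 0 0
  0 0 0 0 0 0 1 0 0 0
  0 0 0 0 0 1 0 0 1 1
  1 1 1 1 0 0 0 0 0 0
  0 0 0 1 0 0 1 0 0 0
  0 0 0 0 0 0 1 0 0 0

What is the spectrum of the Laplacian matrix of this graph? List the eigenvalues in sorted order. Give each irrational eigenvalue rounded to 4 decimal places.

[0, 0.1640, 0.5531, 1, 1, 1, 1.5129, 3.2827, 4.1972, 5.2902]

Reading degrees in the order [1, 2, 3, 4, 5, 6, 7, 8, 9, 10] gives [1, 1, 1, 3, 1, 1, 3, 4, 2, 1]; set D = diag(1, 1, 1, 3, 1, 1, 3, 4, 2, 1) and form L = D - A. The multiplicity of 0 as a Laplacian eigenvalue equals the number of connected components. The single zero eigenvalue shows the graph is connected. The largest eigenvalue, 5.2902, is at most the vertex count 10.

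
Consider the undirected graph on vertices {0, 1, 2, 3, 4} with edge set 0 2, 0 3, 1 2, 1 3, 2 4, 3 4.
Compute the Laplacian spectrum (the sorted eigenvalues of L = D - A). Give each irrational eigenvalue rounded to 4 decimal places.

[0, 2, 2, 3, 5]

Reading degrees in the order [0, 1, 2, 3, 4] gives [2, 2, 3, 3, 2]; set D = diag(2, 2, 3, 3, 2) and form L = D - A. Diagonalising L (or applying a numerical eigensolver to the 5x5 matrix) gives the spectrum above. The largest eigenvalue, 5, is at most the vertex count 5.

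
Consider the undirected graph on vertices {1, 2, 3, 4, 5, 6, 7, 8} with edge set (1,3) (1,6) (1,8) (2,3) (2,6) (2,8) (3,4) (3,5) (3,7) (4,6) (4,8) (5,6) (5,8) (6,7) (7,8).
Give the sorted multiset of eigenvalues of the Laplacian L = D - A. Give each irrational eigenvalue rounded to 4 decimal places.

[0, 3, 3, 3, 3, 5, 5, 8]

Reading degrees in the order [1, 2, 3, 4, 5, 6, 7, 8] gives [3, 3, 5, 3, 3, 5, 3, 5]; set D = diag(3, 3, 5, 3, 3, 5, 3, 5) and form L = D - A. Since every row of L sums to 0, the all-ones vector is in the kernel and 0 is an eigenvalue. The largest eigenvalue, 8, is at most the vertex count 8. There is one zero in the spectrum, matching the 1 component.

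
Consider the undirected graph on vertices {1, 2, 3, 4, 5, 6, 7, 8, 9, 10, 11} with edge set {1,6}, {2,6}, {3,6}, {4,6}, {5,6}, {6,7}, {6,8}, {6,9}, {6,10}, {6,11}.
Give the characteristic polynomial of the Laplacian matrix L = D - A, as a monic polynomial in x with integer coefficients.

x^11 - 20x^10 + 135x^9 - 480x^8 + 1050x^7 - 1512x^6 + 1470x^5 - 960x^4 + 405x^3 - 100x^2 + 11x

Reading degrees in the order [1, 2, 3, 4, 5, 6, 7, 8, 9, 10, 11] gives [1, 1, 1, 1, 1, 10, 1, 1, 1, 1, 1]; set D = diag(1, 1, 1, 1, 1, 10, 1, 1, 1, 1, 1) and form L = D - A. The eigenvalues of L are [0, 1, 1, 1, 1, 1, 1, 1, 1, 1, 11]; the characteristic polynomial is the product of (x - lambda_i), which multiplies out to x^11 - 20x^10 + 135x^9 - 480x^8 + 1050x^7 - 1512x^6 + 1470x^5 - 960x^4 + 405x^3 - 100x^2 + 11x. Since p(0) = det(-L) = 0, x divides p(x).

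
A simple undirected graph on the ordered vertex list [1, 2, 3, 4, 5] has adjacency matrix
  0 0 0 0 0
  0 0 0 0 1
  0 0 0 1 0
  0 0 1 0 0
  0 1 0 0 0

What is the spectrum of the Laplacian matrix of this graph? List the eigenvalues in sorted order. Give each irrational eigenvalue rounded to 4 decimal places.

[0, 0, 0, 2, 2]

Each diagonal entry of L is the vertex degree and each off-diagonal entry is -1 where an edge is present, 0 otherwise; in the order [1, 2, 3, 4, 5] the diagonal is [0, 1, 1, 1, 1]. Diagonalising L (or applying a numerical eigensolver to the 5x5 matrix) gives the spectrum above. The 3 zero eigenvalues correspond to the 3 connected components. The largest eigenvalue, 2, is at most the vertex count 5.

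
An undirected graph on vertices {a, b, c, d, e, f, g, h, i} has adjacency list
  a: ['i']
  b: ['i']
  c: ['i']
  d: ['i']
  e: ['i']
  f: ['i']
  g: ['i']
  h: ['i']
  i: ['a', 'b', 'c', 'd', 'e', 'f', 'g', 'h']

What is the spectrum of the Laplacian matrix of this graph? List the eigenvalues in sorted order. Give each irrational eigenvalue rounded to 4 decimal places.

[0, 1, 1, 1, 1, 1, 1, 1, 9]

Each diagonal entry of L is the vertex degree and each off-diagonal entry is -1 where an edge is present, 0 otherwise; in the order [a, b, c, d, e, f, g, h, i] the diagonal is [1, 1, 1, 1, 1, 1, 1, 1, 8]. Since every row of L sums to 0, the all-ones vector is in the kernel and 0 is an eigenvalue. By the matrix-tree theorem the graph has (1/9) * product of the nonzero eigenvalues = 1 spanning tree.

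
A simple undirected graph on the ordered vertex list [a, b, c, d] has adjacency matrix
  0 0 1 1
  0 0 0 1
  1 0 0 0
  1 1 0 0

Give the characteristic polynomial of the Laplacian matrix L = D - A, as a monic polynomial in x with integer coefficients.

x^4 - 6x^3 + 10x^2 - 4x

Reading degrees in the order [a, b, c, d] gives [2, 1, 1, 2]; set D = diag(2, 1, 1, 2) and form L = D - A. L has integer entries, so p(x) = det(xI - L) has integer coefficients. Expanding the determinant yields x^4 - 6x^3 + 10x^2 - 4x. Since p(0) = det(-L) = 0, x divides p(x). By the matrix-tree theorem the graph has (1/4) * product of the nonzero eigenvalues = 1 spanning tree.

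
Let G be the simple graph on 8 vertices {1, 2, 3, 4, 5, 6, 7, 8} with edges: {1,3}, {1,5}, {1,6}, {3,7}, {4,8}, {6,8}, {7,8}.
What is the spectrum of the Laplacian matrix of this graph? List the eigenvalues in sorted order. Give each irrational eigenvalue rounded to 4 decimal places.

[0, 0, 0.5188, 1, 1.5858, 2.3111, 4.1701, 4.4142]

Each diagonal entry of L is the vertex degree and each off-diagonal entry is -1 where an edge is present, 0 otherwise; in the order [1, 2, 3, 4, 5, 6, 7, 8] the diagonal is [3, 0, 2, 1, 1, 2, 2, 3]. Diagonalising L (or applying a numerical eigensolver to the 8x8 matrix) gives the spectrum above. The 2 zero eigenvalues correspond to the 2 connected components. The largest eigenvalue, 4.4142, is at most the vertex count 8.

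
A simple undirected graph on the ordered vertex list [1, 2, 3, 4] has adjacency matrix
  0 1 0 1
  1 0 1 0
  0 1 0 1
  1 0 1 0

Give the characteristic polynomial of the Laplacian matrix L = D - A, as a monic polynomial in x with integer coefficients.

Each diagonal entry of L is the vertex degree and each off-diagonal entry is -1 where an edge is present, 0 otherwise; in the order [1, 2, 3, 4] the diagonal is [2, 2, 2, 2]. L has integer entries, so p(x) = det(xI - L) has integer coefficients. Expanding the determinant yields x^4 - 8x^3 + 20x^2 - 16x. The coefficient of x^3 equals -trace(L) = -8, matching the sum of degrees.

x^4 - 8x^3 + 20x^2 - 16x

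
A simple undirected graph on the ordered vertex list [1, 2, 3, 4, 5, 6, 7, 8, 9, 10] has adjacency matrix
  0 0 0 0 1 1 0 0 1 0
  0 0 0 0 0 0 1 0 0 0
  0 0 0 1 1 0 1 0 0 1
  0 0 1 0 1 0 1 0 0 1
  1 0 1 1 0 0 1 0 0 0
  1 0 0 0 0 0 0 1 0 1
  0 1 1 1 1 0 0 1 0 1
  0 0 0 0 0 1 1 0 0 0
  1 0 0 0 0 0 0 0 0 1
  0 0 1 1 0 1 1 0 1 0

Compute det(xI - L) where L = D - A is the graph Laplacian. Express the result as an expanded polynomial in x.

With the vertex order [1, 2, 3, 4, 5, 6, 7, 8, 9, 10], the degrees are [3, 1, 4, 4, 4, 3, 6, 2, 2, 5], giving D = diag(3, 1, 4, 4, 4, 3, 6, 2, 2, 5) and L = D - A. L has integer entries, so p(x) = det(xI - L) has integer coefficients. Expanding the determinant yields x^10 - 34x^9 + 493x^8 - 3984x^7 + 19678x^6 - 61284x^5 + 119699x^4 - 140670x^3 + 89855x^2 - 23650x. Since p(0) = det(-L) = 0, x divides p(x). The eigenvalues sum to 34, which equals trace(L) = 2|E|. There is one zero in the spectrum, matching the 1 component.

x^10 - 34x^9 + 493x^8 - 3984x^7 + 19678x^6 - 61284x^5 + 119699x^4 - 140670x^3 + 89855x^2 - 23650x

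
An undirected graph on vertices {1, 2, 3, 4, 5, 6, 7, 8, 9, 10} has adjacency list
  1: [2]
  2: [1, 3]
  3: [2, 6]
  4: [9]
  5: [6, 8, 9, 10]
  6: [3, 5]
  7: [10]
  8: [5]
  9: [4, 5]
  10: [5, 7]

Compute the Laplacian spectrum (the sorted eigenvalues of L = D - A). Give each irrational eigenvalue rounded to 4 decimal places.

Each diagonal entry of L is the vertex degree and each off-diagonal entry is -1 where an edge is present, 0 otherwise; in the order [1, 2, 3, 4, 5, 6, 7, 8, 9, 10] the diagonal is [1, 2, 2, 1, 4, 2, 1, 1, 2, 2]. Diagonalising L (or applying a numerical eigensolver to the 10x10 matrix) gives the spectrum above. By the matrix-tree theorem the graph has (1/10) * product of the nonzero eigenvalues = 1 spanning tree. The eigenvalues sum to 18, which equals trace(L) = 2|E|.

[0, 0.1655, 0.3820, 0.6815, 1, 2, 2.4314, 2.6180, 3.4768, 5.2448]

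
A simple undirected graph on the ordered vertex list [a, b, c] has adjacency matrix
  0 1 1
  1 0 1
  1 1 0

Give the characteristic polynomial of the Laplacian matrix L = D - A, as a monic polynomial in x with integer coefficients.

x^3 - 6x^2 + 9x

Reading degrees in the order [a, b, c] gives [2, 2, 2]; set D = diag(2, 2, 2) and form L = D - A. The eigenvalues of L are [0, 3, 3]; the characteristic polynomial is the product of (x - lambda_i), which multiplies out to x^3 - 6x^2 + 9x. The coefficient of x^2 equals -trace(L) = -6, matching the sum of degrees. There is one zero in the spectrum, matching the 1 component.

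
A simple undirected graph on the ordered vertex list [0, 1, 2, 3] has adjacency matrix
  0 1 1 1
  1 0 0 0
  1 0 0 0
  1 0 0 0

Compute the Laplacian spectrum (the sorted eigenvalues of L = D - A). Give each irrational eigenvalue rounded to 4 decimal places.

[0, 1, 1, 4]

Reading degrees in the order [0, 1, 2, 3] gives [3, 1, 1, 1]; set D = diag(3, 1, 1, 1) and form L = D - A. L is symmetric positive semidefinite, so every eigenvalue is real and nonnegative. The largest eigenvalue, 4, is at most the vertex count 4. By the matrix-tree theorem the graph has (1/4) * product of the nonzero eigenvalues = 1 spanning tree.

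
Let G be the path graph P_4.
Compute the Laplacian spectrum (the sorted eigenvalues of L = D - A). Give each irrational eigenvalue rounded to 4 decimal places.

The graph has 4 vertices and degree multiset [2, 2, 1, 1]; D is the diagonal matrix of degrees and L = D - A. Diagonalising L (or applying a numerical eigensolver to the 4x4 matrix) gives the spectrum above. The single zero eigenvalue shows the graph is connected. There is one zero in the spectrum, matching the 1 component.

[0, 0.5858, 2, 3.4142]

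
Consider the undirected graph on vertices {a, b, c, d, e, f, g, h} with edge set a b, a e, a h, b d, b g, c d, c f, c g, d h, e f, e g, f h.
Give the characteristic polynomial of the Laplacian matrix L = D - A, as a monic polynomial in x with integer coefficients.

Each diagonal entry of L is the vertex degree and each off-diagonal entry is -1 where an edge is present, 0 otherwise; in the order [a, b, c, d, e, f, g, h] the diagonal is [3, 3, 3, 3, 3, 3, 3, 3]. The eigenvalues of L are [0, 2, 2, 2, 4, 4, 4, 6]; the characteristic polynomial is the product of (x - lambda_i), which multiplies out to x^8 - 24x^7 + 240x^6 - 1296x^5 + 4080x^4 - 7488x^3 + 7424x^2 - 3072x. The coefficient of x^7 equals -trace(L) = -24, matching the sum of degrees.

x^8 - 24x^7 + 240x^6 - 1296x^5 + 4080x^4 - 7488x^3 + 7424x^2 - 3072x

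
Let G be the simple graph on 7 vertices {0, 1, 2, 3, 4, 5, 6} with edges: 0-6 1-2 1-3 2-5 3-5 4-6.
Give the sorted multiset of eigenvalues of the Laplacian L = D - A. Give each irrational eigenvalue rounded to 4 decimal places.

[0, 0, 1, 2, 2, 3, 4]

Reading degrees in the order [0, 1, 2, 3, 4, 5, 6] gives [1, 2, 2, 2, 1, 2, 2]; set D = diag(1, 2, 2, 2, 1, 2, 2) and form L = D - A. L is symmetric positive semidefinite, so every eigenvalue is real and nonnegative. The 2 zero eigenvalues correspond to the 2 connected components.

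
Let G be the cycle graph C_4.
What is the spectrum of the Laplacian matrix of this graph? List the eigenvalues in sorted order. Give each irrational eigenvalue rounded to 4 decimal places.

[0, 2, 2, 4]

The graph has 4 vertices and degree multiset [2, 2, 2, 2]; D is the diagonal matrix of degrees and L = D - A. The multiplicity of 0 as a Laplacian eigenvalue equals the number of connected components. The single zero eigenvalue shows the graph is connected. The largest eigenvalue, 4, is at most the vertex count 4. The eigenvalues sum to 8, which equals trace(L) = 2|E|.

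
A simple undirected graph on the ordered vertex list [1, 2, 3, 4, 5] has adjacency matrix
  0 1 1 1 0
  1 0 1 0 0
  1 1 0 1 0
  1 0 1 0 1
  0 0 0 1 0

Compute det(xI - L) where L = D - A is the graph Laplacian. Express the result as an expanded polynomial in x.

Each diagonal entry of L is the vertex degree and each off-diagonal entry is -1 where an edge is present, 0 otherwise; in the order [1, 2, 3, 4, 5] the diagonal is [3, 2, 3, 3, 1]. L has integer entries, so p(x) = det(xI - L) has integer coefficients. Expanding the determinant yields x^5 - 12x^4 + 50x^3 - 82x^2 + 40x. Since p(0) = det(-L) = 0, x divides p(x). The largest eigenvalue, 4.4812, is at most the vertex count 5.

x^5 - 12x^4 + 50x^3 - 82x^2 + 40x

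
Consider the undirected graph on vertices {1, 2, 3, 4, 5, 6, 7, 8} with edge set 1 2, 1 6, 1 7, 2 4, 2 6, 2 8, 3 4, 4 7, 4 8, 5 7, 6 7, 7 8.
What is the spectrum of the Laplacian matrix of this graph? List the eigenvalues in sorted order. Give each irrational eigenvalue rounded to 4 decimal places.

Reading degrees in the order [1, 2, 3, 4, 5, 6, 7, 8] gives [3, 4, 1, 4, 1, 3, 5, 3]; set D = diag(3, 4, 1, 4, 1, 3, 5, 3) and form L = D - A. The multiplicity of 0 as a Laplacian eigenvalue equals the number of connected components.

[0, 0.7484, 1.0408, 2.3129, 4, 4.4874, 4.7642, 6.6463]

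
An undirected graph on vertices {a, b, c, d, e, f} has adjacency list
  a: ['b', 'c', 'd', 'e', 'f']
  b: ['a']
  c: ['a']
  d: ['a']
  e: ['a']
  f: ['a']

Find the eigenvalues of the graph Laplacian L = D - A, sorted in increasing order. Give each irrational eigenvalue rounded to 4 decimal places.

Reading degrees in the order [a, b, c, d, e, f] gives [5, 1, 1, 1, 1, 1]; set D = diag(5, 1, 1, 1, 1, 1) and form L = D - A. Since every row of L sums to 0, the all-ones vector is in the kernel and 0 is an eigenvalue. The single zero eigenvalue shows the graph is connected. The largest eigenvalue, 6, is at most the vertex count 6.

[0, 1, 1, 1, 1, 6]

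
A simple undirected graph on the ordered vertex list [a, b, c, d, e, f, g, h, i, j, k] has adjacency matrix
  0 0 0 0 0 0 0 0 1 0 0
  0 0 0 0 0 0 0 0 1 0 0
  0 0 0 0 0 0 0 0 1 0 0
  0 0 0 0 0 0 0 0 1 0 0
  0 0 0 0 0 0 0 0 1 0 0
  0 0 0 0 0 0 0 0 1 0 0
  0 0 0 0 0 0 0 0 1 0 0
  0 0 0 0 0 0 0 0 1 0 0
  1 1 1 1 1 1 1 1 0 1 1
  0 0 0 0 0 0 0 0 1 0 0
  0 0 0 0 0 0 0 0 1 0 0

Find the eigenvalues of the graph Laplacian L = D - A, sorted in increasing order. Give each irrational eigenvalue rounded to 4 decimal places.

[0, 1, 1, 1, 1, 1, 1, 1, 1, 1, 11]

Each diagonal entry of L is the vertex degree and each off-diagonal entry is -1 where an edge is present, 0 otherwise; in the order [a, b, c, d, e, f, g, h, i, j, k] the diagonal is [1, 1, 1, 1, 1, 1, 1, 1, 10, 1, 1]. The multiplicity of 0 as a Laplacian eigenvalue equals the number of connected components.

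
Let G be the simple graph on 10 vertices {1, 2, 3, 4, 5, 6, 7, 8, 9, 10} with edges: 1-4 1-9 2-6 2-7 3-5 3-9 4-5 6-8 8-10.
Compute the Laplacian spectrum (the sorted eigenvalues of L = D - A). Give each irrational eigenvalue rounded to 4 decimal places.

Each diagonal entry of L is the vertex degree and each off-diagonal entry is -1 where an edge is present, 0 otherwise; in the order [1, 2, 3, 4, 5, 6, 7, 8, 9, 10] the diagonal is [2, 2, 2, 2, 2, 2, 1, 2, 2, 1]. The multiplicity of 0 as a Laplacian eigenvalue equals the number of connected components. The 2 zero eigenvalues correspond to the 2 connected components. The eigenvalues sum to 18, which equals trace(L) = 2|E|.

[0, 0, 0.3820, 1.3820, 1.3820, 1.3820, 2.6180, 3.6180, 3.6180, 3.6180]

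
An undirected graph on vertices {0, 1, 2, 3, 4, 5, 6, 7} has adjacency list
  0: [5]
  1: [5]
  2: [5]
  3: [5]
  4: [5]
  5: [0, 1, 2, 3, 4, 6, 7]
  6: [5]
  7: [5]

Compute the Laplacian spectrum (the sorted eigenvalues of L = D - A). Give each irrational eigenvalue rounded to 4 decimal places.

[0, 1, 1, 1, 1, 1, 1, 8]

Each diagonal entry of L is the vertex degree and each off-diagonal entry is -1 where an edge is present, 0 otherwise; in the order [0, 1, 2, 3, 4, 5, 6, 7] the diagonal is [1, 1, 1, 1, 1, 7, 1, 1]. Since every row of L sums to 0, the all-ones vector is in the kernel and 0 is an eigenvalue. The single zero eigenvalue shows the graph is connected. By the matrix-tree theorem the graph has (1/8) * product of the nonzero eigenvalues = 1 spanning tree. The eigenvalues sum to 14, which equals trace(L) = 2|E|.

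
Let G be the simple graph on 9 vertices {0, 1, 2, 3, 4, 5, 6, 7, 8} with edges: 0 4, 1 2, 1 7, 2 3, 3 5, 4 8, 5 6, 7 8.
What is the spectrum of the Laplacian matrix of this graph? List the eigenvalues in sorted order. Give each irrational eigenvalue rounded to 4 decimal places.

[0, 0.1206, 0.4679, 1, 1.6527, 2.3473, 3, 3.5321, 3.8794]

Reading degrees in the order [0, 1, 2, 3, 4, 5, 6, 7, 8] gives [1, 2, 2, 2, 2, 2, 1, 2, 2]; set D = diag(1, 2, 2, 2, 2, 2, 1, 2, 2) and form L = D - A. Diagonalising L (or applying a numerical eigensolver to the 9x9 matrix) gives the spectrum above. By the matrix-tree theorem the graph has (1/9) * product of the nonzero eigenvalues = 1 spanning tree. There is one zero in the spectrum, matching the 1 component.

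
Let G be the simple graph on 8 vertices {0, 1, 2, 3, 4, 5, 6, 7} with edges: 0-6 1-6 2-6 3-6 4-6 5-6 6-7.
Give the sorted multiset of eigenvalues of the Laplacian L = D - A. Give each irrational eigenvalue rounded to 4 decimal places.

Reading degrees in the order [0, 1, 2, 3, 4, 5, 6, 7] gives [1, 1, 1, 1, 1, 1, 7, 1]; set D = diag(1, 1, 1, 1, 1, 1, 7, 1) and form L = D - A. Since every row of L sums to 0, the all-ones vector is in the kernel and 0 is an eigenvalue. There is one zero in the spectrum, matching the 1 component.

[0, 1, 1, 1, 1, 1, 1, 8]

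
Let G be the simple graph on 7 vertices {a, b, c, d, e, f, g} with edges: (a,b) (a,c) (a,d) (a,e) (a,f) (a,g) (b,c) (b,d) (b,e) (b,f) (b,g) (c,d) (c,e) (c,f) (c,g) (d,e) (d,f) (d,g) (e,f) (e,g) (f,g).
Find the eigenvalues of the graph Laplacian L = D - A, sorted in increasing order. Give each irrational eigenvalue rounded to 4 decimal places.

Each diagonal entry of L is the vertex degree and each off-diagonal entry is -1 where an edge is present, 0 otherwise; in the order [a, b, c, d, e, f, g] the diagonal is [6, 6, 6, 6, 6, 6, 6]. Since every row of L sums to 0, the all-ones vector is in the kernel and 0 is an eigenvalue. The single zero eigenvalue shows the graph is connected. There is one zero in the spectrum, matching the 1 component.

[0, 7, 7, 7, 7, 7, 7]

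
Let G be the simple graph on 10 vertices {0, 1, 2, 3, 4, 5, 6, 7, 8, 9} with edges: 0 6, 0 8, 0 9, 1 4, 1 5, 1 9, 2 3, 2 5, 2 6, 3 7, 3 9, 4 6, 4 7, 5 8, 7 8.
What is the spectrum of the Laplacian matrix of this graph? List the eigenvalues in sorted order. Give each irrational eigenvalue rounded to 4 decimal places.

[0, 2, 2, 2, 2, 2, 5, 5, 5, 5]

Each diagonal entry of L is the vertex degree and each off-diagonal entry is -1 where an edge is present, 0 otherwise; in the order [0, 1, 2, 3, 4, 5, 6, 7, 8, 9] the diagonal is [3, 3, 3, 3, 3, 3, 3, 3, 3, 3]. L is symmetric positive semidefinite, so every eigenvalue is real and nonnegative. The single zero eigenvalue shows the graph is connected. There is one zero in the spectrum, matching the 1 component.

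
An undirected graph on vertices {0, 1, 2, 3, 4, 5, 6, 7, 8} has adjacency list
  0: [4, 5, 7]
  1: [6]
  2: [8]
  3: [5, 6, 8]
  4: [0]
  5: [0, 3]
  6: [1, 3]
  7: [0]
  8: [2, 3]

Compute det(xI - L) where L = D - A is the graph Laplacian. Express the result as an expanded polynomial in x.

x^9 - 16x^8 + 103x^7 - 344x^6 + 642x^5 - 672x^4 + 375x^3 - 98x^2 + 9x

Each diagonal entry of L is the vertex degree and each off-diagonal entry is -1 where an edge is present, 0 otherwise; in the order [0, 1, 2, 3, 4, 5, 6, 7, 8] the diagonal is [3, 1, 1, 3, 1, 2, 2, 1, 2]. Computing det(xI - L) by cofactor expansion (or equivalently via sum-over-permutations) gives x^9 - 16x^8 + 103x^7 - 344x^6 + 642x^5 - 672x^4 + 375x^3 - 98x^2 + 9x. The coefficient of x^8 equals -trace(L) = -16, matching the sum of degrees.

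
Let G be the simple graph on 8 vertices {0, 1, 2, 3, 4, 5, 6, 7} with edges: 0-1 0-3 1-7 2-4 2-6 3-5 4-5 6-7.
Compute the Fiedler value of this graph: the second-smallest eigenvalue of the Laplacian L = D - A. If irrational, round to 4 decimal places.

0.5858

With the vertex order [0, 1, 2, 3, 4, 5, 6, 7], the degrees are [2, 2, 2, 2, 2, 2, 2, 2], giving D = diag(2, 2, 2, 2, 2, 2, 2, 2) and L = D - A. The sorted Laplacian eigenvalues are [0, 0.5858, 0.5858, 2, 2, 3.4142, 3.4142, 4]; the algebraic connectivity is the second entry, 0.5858.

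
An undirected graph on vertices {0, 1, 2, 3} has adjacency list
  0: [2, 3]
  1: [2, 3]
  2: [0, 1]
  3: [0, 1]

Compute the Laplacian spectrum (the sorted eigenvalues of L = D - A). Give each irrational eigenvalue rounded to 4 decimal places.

With the vertex order [0, 1, 2, 3], the degrees are [2, 2, 2, 2], giving D = diag(2, 2, 2, 2) and L = D - A. Diagonalising L (or applying a numerical eigensolver to the 4x4 matrix) gives the spectrum above. The single zero eigenvalue shows the graph is connected. The eigenvalues sum to 8, which equals trace(L) = 2|E|.

[0, 2, 2, 4]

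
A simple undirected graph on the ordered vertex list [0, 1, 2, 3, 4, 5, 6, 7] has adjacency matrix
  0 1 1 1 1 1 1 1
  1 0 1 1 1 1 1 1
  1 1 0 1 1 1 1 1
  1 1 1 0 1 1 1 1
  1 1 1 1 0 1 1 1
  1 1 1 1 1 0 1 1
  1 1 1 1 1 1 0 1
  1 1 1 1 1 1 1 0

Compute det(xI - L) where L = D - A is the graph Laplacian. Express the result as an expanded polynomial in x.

Reading degrees in the order [0, 1, 2, 3, 4, 5, 6, 7] gives [7, 7, 7, 7, 7, 7, 7, 7]; set D = diag(7, 7, 7, 7, 7, 7, 7, 7) and form L = D - A. Computing det(xI - L) by cofactor expansion (or equivalently via sum-over-permutations) gives x^8 - 56x^7 + 1344x^6 - 17920x^5 + 143360x^4 - 688128x^3 + 1835008x^2 - 2097152x. The constant term is 0 because L is singular (the all-ones vector lies in its kernel). There is one zero in the spectrum, matching the 1 component. The eigenvalues sum to 56, which equals trace(L) = 2|E|.

x^8 - 56x^7 + 1344x^6 - 17920x^5 + 143360x^4 - 688128x^3 + 1835008x^2 - 2097152x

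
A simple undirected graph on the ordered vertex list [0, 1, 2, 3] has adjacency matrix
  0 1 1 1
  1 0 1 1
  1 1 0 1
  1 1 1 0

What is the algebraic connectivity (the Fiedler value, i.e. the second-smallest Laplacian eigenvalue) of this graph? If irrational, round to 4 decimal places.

With the vertex order [0, 1, 2, 3], the degrees are [3, 3, 3, 3], giving D = diag(3, 3, 3, 3) and L = D - A. The smallest Laplacian eigenvalue is always 0. The next one, lambda_2 = 4, measures how hard the graph is to disconnect: larger values mean better connectivity. By the matrix-tree theorem the graph has (1/4) * product of the nonzero eigenvalues = 16 spanning trees.

4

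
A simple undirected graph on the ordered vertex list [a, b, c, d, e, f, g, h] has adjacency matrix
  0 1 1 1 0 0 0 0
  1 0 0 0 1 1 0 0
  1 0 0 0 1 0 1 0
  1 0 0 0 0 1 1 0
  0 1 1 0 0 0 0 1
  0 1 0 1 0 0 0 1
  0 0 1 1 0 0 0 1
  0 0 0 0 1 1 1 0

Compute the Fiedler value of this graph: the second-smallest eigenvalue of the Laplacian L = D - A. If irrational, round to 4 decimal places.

2

Each diagonal entry of L is the vertex degree and each off-diagonal entry is -1 where an edge is present, 0 otherwise; in the order [a, b, c, d, e, f, g, h] the diagonal is [3, 3, 3, 3, 3, 3, 3, 3]. Computing the eigenvalues of L and sorting gives [0, 2, 2, 2, 4, 4, 4, 6]. The Fiedler value lambda_2 = 2 is strictly positive, so the graph is connected. By the matrix-tree theorem the graph has (1/8) * product of the nonzero eigenvalues = 384 spanning trees.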